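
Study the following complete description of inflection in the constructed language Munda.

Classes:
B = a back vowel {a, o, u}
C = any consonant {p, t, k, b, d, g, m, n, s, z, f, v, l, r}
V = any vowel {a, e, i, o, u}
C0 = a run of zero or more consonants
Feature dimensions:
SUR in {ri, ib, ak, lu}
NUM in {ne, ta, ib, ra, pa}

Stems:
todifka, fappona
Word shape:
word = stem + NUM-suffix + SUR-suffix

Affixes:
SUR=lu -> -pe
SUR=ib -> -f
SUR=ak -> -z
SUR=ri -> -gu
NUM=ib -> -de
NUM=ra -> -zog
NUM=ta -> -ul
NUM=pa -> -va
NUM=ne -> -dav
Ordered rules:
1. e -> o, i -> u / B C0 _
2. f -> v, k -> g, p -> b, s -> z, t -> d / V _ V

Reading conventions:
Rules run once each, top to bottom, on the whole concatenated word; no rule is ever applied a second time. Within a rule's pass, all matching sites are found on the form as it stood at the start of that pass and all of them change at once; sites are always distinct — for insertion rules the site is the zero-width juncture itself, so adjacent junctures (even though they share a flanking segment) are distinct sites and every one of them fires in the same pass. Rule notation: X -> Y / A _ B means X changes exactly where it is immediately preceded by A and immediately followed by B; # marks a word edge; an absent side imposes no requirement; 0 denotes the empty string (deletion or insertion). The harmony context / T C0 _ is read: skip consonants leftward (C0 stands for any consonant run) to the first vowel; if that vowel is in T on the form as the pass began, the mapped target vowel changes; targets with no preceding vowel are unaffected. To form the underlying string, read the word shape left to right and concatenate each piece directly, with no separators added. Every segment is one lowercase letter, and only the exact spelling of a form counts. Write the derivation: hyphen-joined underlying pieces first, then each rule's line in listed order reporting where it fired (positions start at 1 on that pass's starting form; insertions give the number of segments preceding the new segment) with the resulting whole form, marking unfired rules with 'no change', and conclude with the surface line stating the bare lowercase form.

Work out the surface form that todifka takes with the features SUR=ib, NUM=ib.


underlying: todifka-de-f
1. e -> o, i -> u / B C0 _: fires at position(s) 4, 9: todufkadof
2. f -> v, k -> g, p -> b, s -> z, t -> d / V _ V: no change
surface: todufkadof


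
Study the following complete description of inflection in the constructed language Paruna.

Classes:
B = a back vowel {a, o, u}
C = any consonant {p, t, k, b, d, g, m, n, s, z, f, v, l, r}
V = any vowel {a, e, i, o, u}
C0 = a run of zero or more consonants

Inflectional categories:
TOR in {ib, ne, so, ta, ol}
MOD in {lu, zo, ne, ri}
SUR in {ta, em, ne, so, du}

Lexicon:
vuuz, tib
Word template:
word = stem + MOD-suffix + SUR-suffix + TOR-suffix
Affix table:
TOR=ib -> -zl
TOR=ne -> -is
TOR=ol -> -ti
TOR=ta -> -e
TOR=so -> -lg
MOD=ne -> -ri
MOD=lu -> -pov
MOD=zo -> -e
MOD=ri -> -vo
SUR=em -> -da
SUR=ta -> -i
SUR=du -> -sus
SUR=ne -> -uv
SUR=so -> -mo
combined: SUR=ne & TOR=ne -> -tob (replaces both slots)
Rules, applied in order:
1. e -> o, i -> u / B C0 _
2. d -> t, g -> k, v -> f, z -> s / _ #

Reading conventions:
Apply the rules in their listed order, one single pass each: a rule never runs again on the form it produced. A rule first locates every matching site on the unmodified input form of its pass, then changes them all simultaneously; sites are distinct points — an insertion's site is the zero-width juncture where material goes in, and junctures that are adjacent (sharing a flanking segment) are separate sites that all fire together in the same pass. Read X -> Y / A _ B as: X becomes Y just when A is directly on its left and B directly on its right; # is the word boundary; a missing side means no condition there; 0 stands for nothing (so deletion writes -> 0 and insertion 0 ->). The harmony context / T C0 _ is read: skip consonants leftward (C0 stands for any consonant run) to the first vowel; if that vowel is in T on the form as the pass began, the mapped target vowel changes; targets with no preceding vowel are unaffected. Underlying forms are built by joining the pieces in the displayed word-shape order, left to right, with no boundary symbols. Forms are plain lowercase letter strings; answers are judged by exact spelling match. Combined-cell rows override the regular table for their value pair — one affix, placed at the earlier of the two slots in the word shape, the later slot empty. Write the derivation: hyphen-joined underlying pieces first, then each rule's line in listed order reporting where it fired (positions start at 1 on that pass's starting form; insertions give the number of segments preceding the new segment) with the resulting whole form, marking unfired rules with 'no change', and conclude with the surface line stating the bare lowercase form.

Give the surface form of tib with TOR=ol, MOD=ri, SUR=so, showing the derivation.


underlying: tib-vo-mo-ti
1. e -> o, i -> u / B C0 _: fires at position(s) 9: tibvomotu
2. d -> t, g -> k, v -> f, z -> s / _ #: no change
surface: tibvomotu


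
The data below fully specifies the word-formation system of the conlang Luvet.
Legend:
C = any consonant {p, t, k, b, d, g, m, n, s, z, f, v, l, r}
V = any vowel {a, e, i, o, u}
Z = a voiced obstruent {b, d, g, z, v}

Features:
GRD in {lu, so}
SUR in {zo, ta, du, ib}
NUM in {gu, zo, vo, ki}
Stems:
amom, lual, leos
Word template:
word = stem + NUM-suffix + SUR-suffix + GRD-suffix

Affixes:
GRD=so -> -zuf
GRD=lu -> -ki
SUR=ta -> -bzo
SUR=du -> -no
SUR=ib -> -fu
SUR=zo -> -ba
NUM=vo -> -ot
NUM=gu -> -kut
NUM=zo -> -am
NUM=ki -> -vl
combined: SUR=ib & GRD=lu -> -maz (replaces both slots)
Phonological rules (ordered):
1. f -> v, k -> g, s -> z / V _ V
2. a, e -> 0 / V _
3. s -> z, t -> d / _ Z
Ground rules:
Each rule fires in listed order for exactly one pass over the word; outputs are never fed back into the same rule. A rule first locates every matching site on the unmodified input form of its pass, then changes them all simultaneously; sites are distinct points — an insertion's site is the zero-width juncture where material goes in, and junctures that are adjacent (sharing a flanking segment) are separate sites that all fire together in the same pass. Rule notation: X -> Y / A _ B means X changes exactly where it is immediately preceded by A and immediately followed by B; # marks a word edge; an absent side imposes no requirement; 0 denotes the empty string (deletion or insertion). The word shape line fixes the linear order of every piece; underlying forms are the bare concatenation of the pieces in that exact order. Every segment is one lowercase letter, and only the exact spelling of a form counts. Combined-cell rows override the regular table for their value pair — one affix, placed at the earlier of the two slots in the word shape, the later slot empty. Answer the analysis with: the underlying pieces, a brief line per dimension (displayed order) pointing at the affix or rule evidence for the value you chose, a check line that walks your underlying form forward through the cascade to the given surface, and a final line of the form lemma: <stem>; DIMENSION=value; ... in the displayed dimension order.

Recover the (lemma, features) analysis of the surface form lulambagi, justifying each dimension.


underlying: lual-am-ba-ki
GRD=lu - signalled by the affix -ki
SUR=zo - signalled by the affix -ba
NUM=zo - signalled by the affix -am
check: lualambaki -> lualambagi -> lulambagi -> lulambagi
lemma: lual; GRD=lu; SUR=zo; NUM=zo


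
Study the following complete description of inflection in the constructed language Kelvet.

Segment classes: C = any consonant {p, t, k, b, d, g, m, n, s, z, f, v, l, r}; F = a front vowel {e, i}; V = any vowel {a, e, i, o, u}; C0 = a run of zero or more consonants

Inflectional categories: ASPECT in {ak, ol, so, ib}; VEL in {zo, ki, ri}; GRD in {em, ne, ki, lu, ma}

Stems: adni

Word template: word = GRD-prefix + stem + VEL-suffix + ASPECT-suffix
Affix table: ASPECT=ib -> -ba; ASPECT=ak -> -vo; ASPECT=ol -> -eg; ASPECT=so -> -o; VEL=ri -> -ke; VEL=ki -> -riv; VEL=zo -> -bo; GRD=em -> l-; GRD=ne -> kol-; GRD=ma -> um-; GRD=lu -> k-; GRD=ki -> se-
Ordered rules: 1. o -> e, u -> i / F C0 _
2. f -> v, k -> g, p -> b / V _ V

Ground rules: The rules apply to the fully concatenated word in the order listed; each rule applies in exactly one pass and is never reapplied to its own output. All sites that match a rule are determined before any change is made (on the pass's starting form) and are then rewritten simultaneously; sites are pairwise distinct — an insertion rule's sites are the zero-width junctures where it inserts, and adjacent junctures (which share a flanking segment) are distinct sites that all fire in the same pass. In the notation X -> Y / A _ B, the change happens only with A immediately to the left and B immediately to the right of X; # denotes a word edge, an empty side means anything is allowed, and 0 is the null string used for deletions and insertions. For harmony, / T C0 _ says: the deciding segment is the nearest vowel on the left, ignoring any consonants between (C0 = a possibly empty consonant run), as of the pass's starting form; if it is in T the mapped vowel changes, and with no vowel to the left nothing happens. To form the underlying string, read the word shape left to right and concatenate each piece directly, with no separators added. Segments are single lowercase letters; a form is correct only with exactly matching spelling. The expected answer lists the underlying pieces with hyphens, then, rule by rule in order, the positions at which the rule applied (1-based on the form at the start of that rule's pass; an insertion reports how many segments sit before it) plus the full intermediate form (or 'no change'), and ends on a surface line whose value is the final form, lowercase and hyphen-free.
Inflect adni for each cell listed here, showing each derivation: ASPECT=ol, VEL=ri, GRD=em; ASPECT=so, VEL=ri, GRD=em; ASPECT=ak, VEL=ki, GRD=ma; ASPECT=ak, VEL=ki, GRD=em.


cell ASPECT=ol, VEL=ri, GRD=em:
underlying: l-adni-ke-eg
1. o -> e, u -> i / F C0 _: no change
2. f -> v, k -> g, p -> b / V _ V: fires at position(s) 6: ladnigeeg
surface: ladnigeeg

cell ASPECT=so, VEL=ri, GRD=em:
underlying: l-adni-ke-o
1. o -> e, u -> i / F C0 _: fires at position(s) 8: ladnikee
2. f -> v, k -> g, p -> b / V _ V: fires at position(s) 6: ladnigee
surface: ladnigee

cell ASPECT=ak, VEL=ki, GRD=ma:
underlying: um-adni-riv-vo
1. o -> e, u -> i / F C0 _: fires at position(s) 11: umadnirivve
2. f -> v, k -> g, p -> b / V _ V: no change
surface: umadnirivve

cell ASPECT=ak, VEL=ki, GRD=em:
underlying: l-adni-riv-vo
1. o -> e, u -> i / F C0 _: fires at position(s) 10: ladnirivve
2. f -> v, k -> g, p -> b / V _ V: no change
surface: ladnirivve


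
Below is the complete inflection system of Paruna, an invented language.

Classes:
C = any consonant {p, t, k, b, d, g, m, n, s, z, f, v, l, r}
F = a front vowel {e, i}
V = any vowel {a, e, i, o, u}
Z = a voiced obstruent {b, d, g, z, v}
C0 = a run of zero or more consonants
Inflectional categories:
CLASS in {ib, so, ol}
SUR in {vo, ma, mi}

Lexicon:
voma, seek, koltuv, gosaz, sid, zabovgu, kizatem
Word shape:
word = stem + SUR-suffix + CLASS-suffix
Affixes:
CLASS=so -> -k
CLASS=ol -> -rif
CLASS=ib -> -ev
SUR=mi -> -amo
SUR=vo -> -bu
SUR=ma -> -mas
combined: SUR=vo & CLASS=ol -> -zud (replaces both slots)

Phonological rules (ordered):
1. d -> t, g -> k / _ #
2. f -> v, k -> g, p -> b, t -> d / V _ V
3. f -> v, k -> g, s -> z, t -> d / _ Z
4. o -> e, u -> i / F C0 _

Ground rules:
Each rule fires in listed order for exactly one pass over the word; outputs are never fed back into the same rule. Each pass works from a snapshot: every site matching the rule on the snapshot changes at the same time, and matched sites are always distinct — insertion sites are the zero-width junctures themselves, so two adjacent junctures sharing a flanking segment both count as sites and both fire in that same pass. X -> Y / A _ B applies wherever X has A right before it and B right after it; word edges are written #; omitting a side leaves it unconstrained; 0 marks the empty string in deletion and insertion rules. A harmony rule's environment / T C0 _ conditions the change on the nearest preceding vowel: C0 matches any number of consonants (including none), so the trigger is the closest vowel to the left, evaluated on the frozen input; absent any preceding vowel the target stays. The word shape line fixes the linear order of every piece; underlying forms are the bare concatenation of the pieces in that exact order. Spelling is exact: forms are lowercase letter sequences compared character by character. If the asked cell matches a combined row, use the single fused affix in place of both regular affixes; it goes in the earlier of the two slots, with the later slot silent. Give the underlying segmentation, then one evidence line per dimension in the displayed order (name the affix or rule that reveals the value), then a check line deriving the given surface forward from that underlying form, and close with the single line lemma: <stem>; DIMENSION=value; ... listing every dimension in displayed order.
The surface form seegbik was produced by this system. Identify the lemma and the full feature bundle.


underlying: seek-bu-k
CLASS=so - signalled by the affix -k
SUR=vo - signalled by the affix -bu
check: seekbuk -> seekbuk -> seekbuk -> seegbuk -> seegbik
lemma: seek; CLASS=so; SUR=vo


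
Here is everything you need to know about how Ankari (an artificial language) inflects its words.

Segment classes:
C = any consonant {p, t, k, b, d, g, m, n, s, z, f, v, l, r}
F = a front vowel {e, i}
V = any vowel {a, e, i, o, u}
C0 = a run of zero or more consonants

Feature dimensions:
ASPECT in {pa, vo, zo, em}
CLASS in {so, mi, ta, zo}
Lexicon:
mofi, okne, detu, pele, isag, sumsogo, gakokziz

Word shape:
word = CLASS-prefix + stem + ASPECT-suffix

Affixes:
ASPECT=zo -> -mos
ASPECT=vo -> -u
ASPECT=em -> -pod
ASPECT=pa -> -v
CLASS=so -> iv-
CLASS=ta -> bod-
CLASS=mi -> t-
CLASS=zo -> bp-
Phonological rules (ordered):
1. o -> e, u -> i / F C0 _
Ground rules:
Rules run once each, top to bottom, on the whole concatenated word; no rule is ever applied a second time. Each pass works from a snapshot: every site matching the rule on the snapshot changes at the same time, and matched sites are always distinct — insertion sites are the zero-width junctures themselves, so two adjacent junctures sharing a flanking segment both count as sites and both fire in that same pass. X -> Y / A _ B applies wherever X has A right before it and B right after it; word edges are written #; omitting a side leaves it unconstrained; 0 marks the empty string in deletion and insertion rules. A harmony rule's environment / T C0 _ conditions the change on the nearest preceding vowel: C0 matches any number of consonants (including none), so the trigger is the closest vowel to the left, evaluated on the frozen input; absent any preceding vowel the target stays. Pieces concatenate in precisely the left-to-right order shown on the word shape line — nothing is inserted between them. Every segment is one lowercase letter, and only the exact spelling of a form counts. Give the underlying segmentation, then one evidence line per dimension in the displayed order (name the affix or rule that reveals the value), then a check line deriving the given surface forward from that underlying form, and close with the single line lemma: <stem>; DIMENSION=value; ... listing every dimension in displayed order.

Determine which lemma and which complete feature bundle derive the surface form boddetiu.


underlying: bod-detu-u
ASPECT=vo - signalled by the affix -u
CLASS=ta - signalled by the affix bod-
check: boddetuu -> boddetiu
lemma: detu; ASPECT=vo; CLASS=ta


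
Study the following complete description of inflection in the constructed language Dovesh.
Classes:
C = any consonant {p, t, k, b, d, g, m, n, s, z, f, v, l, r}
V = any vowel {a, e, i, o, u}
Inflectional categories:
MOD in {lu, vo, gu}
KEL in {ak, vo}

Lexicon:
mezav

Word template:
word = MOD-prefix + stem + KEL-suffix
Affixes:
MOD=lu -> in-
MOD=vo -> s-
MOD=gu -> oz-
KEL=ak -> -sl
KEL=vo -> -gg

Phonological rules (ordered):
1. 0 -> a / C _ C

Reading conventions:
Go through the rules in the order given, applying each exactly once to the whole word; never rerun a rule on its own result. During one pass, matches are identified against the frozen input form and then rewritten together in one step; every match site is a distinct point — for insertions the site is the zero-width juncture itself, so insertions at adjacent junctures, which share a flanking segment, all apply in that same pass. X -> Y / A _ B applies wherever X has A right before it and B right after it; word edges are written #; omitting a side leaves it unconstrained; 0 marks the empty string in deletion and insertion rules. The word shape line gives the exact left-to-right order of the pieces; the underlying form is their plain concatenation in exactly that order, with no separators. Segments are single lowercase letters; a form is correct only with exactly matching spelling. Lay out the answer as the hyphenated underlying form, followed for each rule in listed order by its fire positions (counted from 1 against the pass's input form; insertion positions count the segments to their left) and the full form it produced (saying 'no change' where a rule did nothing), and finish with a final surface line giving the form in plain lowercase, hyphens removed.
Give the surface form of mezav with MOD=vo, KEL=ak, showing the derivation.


underlying: s-mezav-sl
1. 0 -> a / C _ C: inserts after position(s) 1, 6, 7: samezavasal
surface: samezavasal


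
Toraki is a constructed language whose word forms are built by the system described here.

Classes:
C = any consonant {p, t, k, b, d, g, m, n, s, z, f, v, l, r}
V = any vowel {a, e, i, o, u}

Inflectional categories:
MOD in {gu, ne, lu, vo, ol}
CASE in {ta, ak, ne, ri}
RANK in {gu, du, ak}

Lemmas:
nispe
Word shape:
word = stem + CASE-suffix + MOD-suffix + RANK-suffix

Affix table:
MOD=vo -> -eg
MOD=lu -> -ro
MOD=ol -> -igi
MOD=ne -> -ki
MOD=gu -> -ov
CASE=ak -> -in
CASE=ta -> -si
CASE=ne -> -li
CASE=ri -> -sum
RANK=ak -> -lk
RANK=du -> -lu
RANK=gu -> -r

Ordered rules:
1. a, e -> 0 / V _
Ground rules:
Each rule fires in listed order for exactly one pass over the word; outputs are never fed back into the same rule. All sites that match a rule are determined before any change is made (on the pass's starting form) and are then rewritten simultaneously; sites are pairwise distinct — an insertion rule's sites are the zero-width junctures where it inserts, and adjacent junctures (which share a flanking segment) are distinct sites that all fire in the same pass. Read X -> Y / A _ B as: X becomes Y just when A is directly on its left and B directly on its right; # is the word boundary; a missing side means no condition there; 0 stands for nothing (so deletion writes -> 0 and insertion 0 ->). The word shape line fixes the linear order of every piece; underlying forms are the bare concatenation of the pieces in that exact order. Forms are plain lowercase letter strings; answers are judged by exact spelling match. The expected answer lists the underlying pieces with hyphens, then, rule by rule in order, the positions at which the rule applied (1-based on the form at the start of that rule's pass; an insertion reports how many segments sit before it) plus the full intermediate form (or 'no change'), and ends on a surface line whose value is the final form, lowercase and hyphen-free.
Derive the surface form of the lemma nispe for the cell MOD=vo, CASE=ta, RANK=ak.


underlying: nispe-si-eg-lk
1. a, e -> 0 / V _: fires at position(s) 8: nispesiglk
surface: nispesiglk


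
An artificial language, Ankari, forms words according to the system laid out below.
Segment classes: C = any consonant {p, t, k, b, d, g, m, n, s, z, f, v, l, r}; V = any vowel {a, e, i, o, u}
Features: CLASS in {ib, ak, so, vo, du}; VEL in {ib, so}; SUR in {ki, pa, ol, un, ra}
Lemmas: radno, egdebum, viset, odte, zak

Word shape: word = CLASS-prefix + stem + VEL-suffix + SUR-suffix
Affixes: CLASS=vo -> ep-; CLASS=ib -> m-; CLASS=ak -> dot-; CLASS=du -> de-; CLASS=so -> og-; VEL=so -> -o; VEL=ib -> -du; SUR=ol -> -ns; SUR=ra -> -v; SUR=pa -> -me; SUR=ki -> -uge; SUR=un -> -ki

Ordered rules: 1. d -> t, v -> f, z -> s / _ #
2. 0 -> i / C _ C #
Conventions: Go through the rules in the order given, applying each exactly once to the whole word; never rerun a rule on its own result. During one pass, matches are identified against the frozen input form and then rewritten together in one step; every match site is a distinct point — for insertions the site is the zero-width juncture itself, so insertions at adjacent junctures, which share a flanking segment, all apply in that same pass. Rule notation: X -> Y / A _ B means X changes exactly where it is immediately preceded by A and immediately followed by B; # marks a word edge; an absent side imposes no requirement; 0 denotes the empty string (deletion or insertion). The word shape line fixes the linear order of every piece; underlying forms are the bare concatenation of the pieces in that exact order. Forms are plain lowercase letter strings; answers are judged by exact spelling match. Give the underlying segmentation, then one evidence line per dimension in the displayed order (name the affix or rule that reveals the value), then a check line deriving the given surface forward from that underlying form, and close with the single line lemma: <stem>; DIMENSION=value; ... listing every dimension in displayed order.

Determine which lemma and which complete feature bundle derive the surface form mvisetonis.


underlying: m-viset-o-ns
CLASS=ib - signalled by the affix m-
VEL=so - signalled by the affix -o
SUR=ol - signalled by the affix -ns
check: mvisetons -> mvisetons -> mvisetonis
lemma: viset; CLASS=ib; VEL=so; SUR=ol


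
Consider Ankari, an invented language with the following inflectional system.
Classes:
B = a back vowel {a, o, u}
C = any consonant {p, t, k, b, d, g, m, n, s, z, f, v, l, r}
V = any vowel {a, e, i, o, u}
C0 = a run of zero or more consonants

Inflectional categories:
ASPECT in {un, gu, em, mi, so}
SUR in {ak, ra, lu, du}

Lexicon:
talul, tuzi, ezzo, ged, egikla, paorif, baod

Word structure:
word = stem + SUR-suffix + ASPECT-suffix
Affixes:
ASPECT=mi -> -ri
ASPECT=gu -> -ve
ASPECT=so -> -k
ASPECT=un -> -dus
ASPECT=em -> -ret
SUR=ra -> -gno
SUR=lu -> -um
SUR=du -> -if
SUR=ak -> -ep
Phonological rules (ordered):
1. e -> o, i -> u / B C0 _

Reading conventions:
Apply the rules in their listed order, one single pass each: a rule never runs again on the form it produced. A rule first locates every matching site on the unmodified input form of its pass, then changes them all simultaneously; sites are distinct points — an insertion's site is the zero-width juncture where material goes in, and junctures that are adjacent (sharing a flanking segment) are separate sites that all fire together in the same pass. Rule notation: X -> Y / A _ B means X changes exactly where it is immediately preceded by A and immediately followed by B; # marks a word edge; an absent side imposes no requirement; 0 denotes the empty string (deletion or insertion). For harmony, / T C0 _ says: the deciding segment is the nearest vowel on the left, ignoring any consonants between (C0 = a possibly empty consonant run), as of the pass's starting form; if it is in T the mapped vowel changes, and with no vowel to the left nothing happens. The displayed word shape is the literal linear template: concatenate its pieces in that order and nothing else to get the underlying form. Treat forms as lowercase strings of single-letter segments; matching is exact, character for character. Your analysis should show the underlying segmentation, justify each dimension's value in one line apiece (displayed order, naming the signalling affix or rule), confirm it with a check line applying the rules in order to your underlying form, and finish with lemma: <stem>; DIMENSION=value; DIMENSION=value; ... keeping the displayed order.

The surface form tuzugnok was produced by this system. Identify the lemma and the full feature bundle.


underlying: tuzi-gno-k
ASPECT=so - signalled by the affix -k
SUR=ra - signalled by the affix -gno
check: tuzignok -> tuzugnok
lemma: tuzi; ASPECT=so; SUR=ra


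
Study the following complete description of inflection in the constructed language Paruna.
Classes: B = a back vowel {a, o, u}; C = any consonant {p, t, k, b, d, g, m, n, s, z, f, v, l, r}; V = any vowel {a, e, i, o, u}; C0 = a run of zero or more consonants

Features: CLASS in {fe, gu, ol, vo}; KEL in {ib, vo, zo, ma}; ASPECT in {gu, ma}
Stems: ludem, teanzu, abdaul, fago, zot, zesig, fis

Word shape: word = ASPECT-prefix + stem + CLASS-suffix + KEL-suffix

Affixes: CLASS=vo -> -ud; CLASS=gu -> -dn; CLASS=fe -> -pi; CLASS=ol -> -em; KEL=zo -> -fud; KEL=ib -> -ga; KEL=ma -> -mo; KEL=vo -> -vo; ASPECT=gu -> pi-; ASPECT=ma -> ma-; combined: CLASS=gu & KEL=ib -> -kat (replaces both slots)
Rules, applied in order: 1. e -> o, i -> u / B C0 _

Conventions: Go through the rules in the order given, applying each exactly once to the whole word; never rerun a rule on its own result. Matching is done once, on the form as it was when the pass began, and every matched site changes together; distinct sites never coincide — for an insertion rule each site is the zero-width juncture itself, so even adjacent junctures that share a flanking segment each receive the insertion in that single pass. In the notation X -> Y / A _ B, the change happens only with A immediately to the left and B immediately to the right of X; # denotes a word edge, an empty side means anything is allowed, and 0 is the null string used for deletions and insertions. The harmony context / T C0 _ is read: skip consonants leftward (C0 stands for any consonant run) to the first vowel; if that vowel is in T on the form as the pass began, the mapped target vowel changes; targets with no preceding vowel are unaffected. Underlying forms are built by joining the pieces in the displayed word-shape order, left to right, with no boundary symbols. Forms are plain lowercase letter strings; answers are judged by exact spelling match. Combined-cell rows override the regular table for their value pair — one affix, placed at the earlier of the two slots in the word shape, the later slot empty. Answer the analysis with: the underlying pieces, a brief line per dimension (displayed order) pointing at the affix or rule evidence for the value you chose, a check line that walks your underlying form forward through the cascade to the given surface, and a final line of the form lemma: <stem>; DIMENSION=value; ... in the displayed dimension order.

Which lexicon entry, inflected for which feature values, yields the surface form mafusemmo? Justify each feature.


underlying: ma-fis-em-mo
CLASS=ol - signalled by the affix -em
KEL=ma - signalled by the affix -mo
ASPECT=ma - signalled by the affix ma-
check: mafisemmo -> mafusemmo
lemma: fis; CLASS=ol; KEL=ma; ASPECT=ma


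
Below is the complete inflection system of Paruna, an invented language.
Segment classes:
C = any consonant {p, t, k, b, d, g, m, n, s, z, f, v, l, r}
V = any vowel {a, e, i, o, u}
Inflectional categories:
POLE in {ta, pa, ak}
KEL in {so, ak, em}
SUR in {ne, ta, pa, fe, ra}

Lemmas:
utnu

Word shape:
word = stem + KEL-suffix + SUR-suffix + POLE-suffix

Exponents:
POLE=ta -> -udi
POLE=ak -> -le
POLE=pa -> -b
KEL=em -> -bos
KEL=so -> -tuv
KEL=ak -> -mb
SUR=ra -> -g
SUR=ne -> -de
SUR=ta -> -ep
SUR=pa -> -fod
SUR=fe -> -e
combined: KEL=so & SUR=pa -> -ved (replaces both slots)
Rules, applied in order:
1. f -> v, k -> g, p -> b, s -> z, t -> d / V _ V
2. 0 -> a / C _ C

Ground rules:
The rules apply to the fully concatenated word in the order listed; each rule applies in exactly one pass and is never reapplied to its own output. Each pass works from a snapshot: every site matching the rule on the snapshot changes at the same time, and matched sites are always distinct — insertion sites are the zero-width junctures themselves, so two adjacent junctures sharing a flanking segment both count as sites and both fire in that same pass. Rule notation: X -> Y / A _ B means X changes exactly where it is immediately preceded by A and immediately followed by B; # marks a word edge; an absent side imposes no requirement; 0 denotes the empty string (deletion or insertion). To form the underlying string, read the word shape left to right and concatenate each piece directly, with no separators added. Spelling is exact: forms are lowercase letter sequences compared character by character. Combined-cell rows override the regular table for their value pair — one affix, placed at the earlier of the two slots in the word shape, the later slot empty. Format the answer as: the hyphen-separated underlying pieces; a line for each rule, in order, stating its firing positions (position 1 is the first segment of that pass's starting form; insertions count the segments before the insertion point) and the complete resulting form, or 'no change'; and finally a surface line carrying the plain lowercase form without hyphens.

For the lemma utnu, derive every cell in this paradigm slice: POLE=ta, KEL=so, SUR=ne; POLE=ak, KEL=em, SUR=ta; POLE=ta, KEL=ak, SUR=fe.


cell POLE=ta, KEL=so, SUR=ne:
underlying: utnu-tuv-de-udi
1. f -> v, k -> g, p -> b, s -> z, t -> d / V _ V: fires at position(s) 5: utnuduvdeudi
2. 0 -> a / C _ C: inserts after position(s) 2, 7: utanuduvadeudi
surface: utanuduvadeudi

cell POLE=ak, KEL=em, SUR=ta:
underlying: utnu-bos-ep-le
1. f -> v, k -> g, p -> b, s -> z, t -> d / V _ V: fires at position(s) 7: utnubozeple
2. 0 -> a / C _ C: inserts after position(s) 2, 9: utanubozepale
surface: utanubozepale

cell POLE=ta, KEL=ak, SUR=fe:
underlying: utnu-mb-e-udi
1. f -> v, k -> g, p -> b, s -> z, t -> d / V _ V: no change
2. 0 -> a / C _ C: inserts after position(s) 2, 5: utanumabeudi
surface: utanumabeudi


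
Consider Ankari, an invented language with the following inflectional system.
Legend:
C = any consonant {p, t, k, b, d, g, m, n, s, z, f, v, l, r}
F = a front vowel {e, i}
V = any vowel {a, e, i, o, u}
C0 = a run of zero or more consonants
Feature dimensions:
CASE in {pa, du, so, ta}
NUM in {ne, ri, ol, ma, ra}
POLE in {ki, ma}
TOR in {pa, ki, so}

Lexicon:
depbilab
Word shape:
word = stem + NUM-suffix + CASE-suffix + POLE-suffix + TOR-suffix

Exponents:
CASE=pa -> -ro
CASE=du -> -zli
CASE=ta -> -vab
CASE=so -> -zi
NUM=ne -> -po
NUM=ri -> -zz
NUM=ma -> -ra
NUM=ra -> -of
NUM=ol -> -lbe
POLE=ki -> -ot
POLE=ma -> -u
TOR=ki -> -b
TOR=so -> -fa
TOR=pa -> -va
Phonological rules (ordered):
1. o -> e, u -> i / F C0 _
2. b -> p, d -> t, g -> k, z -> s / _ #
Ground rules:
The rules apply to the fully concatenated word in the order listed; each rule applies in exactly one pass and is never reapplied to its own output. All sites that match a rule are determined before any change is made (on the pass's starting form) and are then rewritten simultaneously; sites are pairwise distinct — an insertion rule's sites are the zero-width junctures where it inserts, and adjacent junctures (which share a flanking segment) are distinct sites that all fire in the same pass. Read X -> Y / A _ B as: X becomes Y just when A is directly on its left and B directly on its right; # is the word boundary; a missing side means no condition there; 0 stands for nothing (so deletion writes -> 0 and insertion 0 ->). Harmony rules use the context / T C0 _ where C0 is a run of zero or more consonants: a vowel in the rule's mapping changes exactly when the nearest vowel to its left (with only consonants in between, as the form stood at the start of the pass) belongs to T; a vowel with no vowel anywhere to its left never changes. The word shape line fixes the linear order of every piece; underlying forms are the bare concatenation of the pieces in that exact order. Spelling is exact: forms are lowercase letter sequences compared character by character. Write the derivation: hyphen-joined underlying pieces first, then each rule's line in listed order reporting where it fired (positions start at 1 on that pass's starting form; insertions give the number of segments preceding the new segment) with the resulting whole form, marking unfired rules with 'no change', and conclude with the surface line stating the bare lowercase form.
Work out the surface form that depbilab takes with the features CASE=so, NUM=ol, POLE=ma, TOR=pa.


underlying: depbilab-lbe-zi-u-va
1. o -> e, u -> i / F C0 _: fires at position(s) 14: depbilablbeziiva
2. b -> p, d -> t, g -> k, z -> s / _ #: no change
surface: depbilablbeziiva


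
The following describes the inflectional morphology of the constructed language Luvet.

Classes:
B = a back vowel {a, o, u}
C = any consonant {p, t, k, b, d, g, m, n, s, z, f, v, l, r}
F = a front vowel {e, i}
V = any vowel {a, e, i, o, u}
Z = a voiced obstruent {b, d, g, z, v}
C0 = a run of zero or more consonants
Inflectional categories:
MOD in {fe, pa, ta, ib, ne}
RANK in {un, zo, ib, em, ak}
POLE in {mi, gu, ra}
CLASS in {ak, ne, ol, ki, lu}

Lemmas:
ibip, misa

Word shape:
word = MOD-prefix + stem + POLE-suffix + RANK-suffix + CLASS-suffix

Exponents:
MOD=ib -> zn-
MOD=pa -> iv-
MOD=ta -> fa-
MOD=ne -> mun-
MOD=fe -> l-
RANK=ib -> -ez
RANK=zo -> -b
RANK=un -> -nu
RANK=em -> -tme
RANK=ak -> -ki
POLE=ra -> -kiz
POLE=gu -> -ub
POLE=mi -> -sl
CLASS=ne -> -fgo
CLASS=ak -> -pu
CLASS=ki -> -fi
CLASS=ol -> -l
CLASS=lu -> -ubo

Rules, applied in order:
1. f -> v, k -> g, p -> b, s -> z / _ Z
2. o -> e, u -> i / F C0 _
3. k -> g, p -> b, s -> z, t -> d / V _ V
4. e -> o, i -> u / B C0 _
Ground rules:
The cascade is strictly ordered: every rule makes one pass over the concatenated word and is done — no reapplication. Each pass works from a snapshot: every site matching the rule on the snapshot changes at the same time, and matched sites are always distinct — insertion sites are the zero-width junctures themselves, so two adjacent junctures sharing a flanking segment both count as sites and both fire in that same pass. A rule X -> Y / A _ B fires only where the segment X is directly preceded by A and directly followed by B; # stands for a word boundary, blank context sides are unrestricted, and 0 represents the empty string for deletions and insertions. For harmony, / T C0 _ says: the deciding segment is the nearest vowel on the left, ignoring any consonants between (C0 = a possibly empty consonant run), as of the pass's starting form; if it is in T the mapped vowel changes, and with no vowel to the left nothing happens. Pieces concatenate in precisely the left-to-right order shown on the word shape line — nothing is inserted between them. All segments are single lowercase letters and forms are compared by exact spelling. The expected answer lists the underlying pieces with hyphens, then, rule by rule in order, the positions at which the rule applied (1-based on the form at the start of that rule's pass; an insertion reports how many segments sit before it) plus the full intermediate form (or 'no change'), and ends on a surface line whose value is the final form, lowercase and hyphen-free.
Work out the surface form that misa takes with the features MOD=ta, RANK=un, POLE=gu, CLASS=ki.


underlying: fa-misa-ub-nu-fi
1. f -> v, k -> g, p -> b, s -> z / _ Z: no change
2. o -> e, u -> i / F C0 _: no change
3. k -> g, p -> b, s -> z, t -> d / V _ V: fires at position(s) 5: famizaubnufi
4. e -> o, i -> u / B C0 _: fires at position(s) 4, 12: famuzaubnufu
surface: famuzaubnufu


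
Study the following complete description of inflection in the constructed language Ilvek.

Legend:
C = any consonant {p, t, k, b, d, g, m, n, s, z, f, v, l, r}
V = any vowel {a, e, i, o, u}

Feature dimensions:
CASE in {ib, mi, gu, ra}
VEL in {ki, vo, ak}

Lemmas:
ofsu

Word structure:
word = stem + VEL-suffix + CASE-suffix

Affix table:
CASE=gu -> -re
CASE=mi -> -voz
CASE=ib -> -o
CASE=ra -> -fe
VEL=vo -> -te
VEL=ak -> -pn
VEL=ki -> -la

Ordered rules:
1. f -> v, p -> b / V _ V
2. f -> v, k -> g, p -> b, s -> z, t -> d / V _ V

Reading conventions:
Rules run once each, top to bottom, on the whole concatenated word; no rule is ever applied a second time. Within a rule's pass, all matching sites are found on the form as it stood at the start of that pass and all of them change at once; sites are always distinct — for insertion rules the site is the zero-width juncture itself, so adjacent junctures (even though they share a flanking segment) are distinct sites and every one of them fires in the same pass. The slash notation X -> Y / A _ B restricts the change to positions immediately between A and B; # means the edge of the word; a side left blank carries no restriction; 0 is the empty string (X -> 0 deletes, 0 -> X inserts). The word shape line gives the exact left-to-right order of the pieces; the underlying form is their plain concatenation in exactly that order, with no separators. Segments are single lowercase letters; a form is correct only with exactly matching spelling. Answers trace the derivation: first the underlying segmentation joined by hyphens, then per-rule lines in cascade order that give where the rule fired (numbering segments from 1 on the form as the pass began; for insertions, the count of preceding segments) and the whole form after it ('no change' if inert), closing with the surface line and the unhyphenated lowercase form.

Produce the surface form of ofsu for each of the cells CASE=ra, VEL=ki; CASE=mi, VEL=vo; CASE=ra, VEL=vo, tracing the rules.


cell CASE=ra, VEL=ki:
underlying: ofsu-la-fe
1. f -> v, p -> b / V _ V: fires at position(s) 7: ofsulave
2. f -> v, k -> g, p -> b, s -> z, t -> d / V _ V: no change
surface: ofsulave

cell CASE=mi, VEL=vo:
underlying: ofsu-te-voz
1. f -> v, p -> b / V _ V: no change
2. f -> v, k -> g, p -> b, s -> z, t -> d / V _ V: fires at position(s) 5: ofsudevoz
surface: ofsudevoz

cell CASE=ra, VEL=vo:
underlying: ofsu-te-fe
1. f -> v, p -> b / V _ V: fires at position(s) 7: ofsuteve
2. f -> v, k -> g, p -> b, s -> z, t -> d / V _ V: fires at position(s) 5: ofsudeve
surface: ofsudeve


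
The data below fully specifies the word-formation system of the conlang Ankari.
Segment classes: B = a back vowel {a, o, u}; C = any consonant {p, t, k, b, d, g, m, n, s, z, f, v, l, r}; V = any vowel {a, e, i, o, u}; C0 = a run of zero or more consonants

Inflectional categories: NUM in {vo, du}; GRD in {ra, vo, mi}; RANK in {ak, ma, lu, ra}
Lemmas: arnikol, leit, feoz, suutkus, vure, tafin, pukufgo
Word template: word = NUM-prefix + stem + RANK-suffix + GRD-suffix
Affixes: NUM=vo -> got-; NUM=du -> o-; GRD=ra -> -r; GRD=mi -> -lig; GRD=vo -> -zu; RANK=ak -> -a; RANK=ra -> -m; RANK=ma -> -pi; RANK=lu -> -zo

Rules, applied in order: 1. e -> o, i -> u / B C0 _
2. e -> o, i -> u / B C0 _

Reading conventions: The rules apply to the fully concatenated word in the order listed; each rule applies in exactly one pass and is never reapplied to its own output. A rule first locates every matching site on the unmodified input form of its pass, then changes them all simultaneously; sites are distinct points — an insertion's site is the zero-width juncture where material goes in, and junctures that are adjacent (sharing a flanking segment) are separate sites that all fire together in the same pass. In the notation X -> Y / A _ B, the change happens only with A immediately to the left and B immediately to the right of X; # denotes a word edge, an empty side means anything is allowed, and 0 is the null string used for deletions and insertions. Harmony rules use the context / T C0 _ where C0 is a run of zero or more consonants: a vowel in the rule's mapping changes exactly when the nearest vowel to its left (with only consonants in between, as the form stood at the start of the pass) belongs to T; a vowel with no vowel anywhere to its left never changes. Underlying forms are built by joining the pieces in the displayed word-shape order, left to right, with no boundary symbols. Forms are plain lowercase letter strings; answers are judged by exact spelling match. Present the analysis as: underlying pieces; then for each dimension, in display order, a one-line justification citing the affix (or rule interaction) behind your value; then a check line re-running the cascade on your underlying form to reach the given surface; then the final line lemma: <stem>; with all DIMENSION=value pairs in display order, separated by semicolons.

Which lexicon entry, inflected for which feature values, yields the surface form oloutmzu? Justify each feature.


underlying: o-leit-m-zu
NUM=du - signalled by the affix o-
GRD=vo - signalled by the affix -zu
RANK=ra - signalled by the affix -m
check: oleitmzu -> oloitmzu -> oloutmzu
lemma: leit; NUM=du; GRD=vo; RANK=ra
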